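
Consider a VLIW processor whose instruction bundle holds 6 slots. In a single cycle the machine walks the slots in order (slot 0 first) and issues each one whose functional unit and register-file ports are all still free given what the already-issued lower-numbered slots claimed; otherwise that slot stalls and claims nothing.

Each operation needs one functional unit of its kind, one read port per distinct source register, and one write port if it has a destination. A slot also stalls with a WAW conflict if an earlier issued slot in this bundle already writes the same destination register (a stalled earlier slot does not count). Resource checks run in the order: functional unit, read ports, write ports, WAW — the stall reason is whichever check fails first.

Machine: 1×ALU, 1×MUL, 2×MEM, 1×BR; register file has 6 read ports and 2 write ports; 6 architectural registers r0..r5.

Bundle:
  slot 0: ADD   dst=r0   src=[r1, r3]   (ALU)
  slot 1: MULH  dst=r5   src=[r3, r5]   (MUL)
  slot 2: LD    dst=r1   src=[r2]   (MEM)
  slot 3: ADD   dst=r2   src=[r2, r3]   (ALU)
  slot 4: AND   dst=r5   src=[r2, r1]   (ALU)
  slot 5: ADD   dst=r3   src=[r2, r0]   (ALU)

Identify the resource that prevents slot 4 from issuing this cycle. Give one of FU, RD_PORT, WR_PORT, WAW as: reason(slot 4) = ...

(0) want 1×ALU +2rd +1wr — yes → AL0|MU1|ME2|BR1|rd4|wr1
(1) want 1×MUL +2rd +1wr — yes → AL0|MU0|ME2|BR1|rd2|wr0
(2) want 1×MEM +1rd +1wr — WR_PORT → AL0|MU0|ME2|BR1|rd2|wr0
(3) want 1×ALU +2rd +1wr — FU → AL0|MU0|ME2|BR1|rd2|wr0
(4) want 1×ALU +2rd +1wr — FU → AL0|MU0|ME2|BR1|rd2|wr0
(5) want 1×ALU +2rd +1wr — FU → AL0|MU0|ME2|BR1|rd2|wr0

reason(slot 4) = FU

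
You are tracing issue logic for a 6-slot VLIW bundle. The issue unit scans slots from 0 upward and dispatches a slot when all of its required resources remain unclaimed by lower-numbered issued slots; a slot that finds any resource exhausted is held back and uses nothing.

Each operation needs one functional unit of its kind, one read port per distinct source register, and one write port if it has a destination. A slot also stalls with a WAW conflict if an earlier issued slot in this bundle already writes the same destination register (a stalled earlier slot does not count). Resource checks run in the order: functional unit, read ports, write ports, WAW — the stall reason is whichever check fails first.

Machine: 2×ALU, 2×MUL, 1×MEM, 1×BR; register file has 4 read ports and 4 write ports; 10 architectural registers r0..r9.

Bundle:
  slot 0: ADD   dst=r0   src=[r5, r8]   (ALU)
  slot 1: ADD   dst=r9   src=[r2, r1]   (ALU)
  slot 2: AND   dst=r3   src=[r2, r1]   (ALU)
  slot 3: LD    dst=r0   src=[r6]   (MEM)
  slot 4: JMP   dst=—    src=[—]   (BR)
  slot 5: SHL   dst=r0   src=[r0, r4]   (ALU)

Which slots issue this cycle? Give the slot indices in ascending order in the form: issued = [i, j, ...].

slot 0 (ALU): ISSUE — free A1,Mu2,Ld1,B1 rp2 wp3
slot 1 (ALU): ISSUE — free A0,Mu2,Ld1,B1 rp0 wp2
slot 2 (ALU): stall FU — free A0,Mu2,Ld1,B1 rp0 wp2
slot 3 (MEM): stall RD_PORT — free A0,Mu2,Ld1,B1 rp0 wp2
slot 4 (BR): ISSUE — free A0,Mu2,Ld1,B0 rp0 wp2
slot 5 (ALU): stall FU — free A0,Mu2,Ld1,B0 rp0 wp2

issued = [0, 1, 4]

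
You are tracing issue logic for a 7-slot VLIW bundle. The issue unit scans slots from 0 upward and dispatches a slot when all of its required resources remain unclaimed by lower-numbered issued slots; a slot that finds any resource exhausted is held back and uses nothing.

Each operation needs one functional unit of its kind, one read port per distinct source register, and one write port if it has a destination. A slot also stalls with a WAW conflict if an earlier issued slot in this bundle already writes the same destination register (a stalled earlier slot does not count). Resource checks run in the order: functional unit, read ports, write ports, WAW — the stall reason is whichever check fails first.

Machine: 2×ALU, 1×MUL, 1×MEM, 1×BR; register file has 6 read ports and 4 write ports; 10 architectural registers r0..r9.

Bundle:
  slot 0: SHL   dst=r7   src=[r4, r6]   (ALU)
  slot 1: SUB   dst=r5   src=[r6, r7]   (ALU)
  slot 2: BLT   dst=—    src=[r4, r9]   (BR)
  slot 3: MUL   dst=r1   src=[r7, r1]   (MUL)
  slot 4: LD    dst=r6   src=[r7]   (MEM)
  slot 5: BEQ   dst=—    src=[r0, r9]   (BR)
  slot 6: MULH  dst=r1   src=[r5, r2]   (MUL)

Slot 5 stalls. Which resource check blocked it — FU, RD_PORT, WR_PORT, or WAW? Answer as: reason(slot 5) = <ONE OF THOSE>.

reason(slot 5) = FU

slot 0 (ALU): ISSUE — free A1,Mu1,Ld1,B1 rp4 wp3
slot 1 (ALU): ISSUE — free A0,Mu1,Ld1,B1 rp2 wp2
slot 2 (BR): ISSUE — free A0,Mu1,Ld1,B0 rp0 wp2
slot 3 (MUL): stall RD_PORT — free A0,Mu1,Ld1,B0 rp0 wp2
slot 4 (MEM): stall RD_PORT — free A0,Mu1,Ld1,B0 rp0 wp2
slot 5 (BR): stall FU — free A0,Mu1,Ld1,B0 rp0 wp2
slot 6 (MUL): stall RD_PORT — free A0,Mu1,Ld1,B0 rp0 wp2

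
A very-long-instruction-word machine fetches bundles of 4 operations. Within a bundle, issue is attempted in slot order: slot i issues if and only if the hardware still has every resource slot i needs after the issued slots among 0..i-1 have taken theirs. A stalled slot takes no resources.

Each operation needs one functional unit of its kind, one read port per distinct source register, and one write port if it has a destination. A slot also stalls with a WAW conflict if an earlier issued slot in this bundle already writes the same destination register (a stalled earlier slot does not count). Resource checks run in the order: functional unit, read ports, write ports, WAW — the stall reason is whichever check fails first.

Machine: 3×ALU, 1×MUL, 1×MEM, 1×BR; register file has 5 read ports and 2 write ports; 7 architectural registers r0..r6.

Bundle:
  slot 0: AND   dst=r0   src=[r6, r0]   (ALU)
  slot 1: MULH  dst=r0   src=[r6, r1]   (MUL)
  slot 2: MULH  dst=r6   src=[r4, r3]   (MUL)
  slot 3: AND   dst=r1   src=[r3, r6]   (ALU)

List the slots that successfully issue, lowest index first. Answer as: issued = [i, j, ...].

(0) want 1×ALU +2rd +1wr — yes → AL2|MU1|ME1|BR1|rd3|wr1
(1) want 1×MUL +2rd +1wr — WAW → AL2|MU1|ME1|BR1|rd3|wr1
(2) want 1×MUL +2rd +1wr — yes → AL2|MU0|ME1|BR1|rd1|wr0
(3) want 1×ALU +2rd +1wr — RD_PORT → AL2|MU0|ME1|BR1|rd1|wr0

issued = [0, 2]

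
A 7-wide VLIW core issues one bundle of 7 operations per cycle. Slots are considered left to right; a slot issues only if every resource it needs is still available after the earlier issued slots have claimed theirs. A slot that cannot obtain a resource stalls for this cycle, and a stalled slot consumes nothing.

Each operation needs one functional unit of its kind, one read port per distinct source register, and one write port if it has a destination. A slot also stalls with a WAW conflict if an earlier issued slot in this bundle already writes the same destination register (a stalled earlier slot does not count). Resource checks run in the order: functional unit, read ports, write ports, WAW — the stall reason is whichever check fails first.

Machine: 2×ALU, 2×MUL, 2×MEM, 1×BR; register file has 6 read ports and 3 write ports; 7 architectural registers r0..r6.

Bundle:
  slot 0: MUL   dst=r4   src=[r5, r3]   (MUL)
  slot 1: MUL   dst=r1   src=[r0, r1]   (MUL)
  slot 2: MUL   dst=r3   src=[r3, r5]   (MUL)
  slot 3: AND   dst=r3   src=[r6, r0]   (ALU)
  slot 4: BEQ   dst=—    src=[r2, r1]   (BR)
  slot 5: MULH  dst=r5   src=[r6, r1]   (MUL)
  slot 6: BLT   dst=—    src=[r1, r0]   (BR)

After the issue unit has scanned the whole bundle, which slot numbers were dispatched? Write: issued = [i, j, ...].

#0 MUL src=r5,r3 dispatched  <A:2 Mu:1 Ld:2 B:1 rd:4 wr:2>
#1 MUL src=r0,r1 dispatched  <A:2 Mu:0 Ld:2 B:1 rd:2 wr:1>
#2 MUL src=r3,r5 held:FU  <A:2 Mu:0 Ld:2 B:1 rd:2 wr:1>
#3 ALU src=r6,r0 dispatched  <A:1 Mu:0 Ld:2 B:1 rd:0 wr:0>
#4 BR src=r2,r1 held:RD_PORT  <A:1 Mu:0 Ld:2 B:1 rd:0 wr:0>
#5 MUL src=r6,r1 held:FU  <A:1 Mu:0 Ld:2 B:1 rd:0 wr:0>
#6 BR src=r1,r0 held:RD_PORT  <A:1 Mu:0 Ld:2 B:1 rd:0 wr:0>

issued = [0, 1, 3]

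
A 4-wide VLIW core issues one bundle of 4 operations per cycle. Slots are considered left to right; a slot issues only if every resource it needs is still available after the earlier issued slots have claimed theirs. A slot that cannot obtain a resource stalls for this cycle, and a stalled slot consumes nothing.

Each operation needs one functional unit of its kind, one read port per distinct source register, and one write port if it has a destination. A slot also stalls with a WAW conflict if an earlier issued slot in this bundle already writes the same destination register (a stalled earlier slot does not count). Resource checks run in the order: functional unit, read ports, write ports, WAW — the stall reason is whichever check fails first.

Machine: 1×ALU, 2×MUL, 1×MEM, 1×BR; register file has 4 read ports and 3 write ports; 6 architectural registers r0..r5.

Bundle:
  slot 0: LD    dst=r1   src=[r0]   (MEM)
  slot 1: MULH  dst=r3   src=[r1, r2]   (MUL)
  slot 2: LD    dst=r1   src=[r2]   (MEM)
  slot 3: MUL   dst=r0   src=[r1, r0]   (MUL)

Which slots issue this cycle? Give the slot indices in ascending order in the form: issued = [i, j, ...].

issued = [0, 1]

slot 0 (MEM): ISSUE — free A1,Mu2,Ld0,B1 rp3 wp2
slot 1 (MUL): ISSUE — free A1,Mu1,Ld0,B1 rp1 wp1
slot 2 (MEM): stall FU — free A1,Mu1,Ld0,B1 rp1 wp1
slot 3 (MUL): stall RD_PORT — free A1,Mu1,Ld0,B1 rp1 wp1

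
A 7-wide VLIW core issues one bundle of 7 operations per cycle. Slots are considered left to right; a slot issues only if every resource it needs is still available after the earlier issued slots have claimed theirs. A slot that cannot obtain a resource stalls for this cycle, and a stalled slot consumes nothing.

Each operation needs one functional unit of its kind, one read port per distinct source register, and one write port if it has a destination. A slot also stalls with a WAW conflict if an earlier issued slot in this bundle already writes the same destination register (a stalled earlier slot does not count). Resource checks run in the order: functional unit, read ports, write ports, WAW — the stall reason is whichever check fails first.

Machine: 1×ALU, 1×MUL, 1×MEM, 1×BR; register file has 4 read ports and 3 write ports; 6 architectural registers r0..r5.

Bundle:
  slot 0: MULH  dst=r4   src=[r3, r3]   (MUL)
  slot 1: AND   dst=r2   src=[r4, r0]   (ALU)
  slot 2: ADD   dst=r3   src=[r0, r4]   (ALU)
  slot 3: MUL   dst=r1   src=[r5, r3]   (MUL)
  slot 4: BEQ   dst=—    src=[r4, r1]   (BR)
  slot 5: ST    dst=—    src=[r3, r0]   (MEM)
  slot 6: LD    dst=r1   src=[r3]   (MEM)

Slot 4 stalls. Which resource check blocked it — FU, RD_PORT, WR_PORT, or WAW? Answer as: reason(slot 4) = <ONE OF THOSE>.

[0] MUL needs rd=1 wr=1: ok; after: ALU=1 MUL=0 MEM=1 BR=1, R=3, W=2
[1] ALU needs rd=2 wr=1: ok; after: ALU=0 MUL=0 MEM=1 BR=1, R=1, W=1
[2] ALU needs rd=2 wr=1: FU; after: ALU=0 MUL=0 MEM=1 BR=1, R=1, W=1
[3] MUL needs rd=2 wr=1: FU; after: ALU=0 MUL=0 MEM=1 BR=1, R=1, W=1
[4] BR needs rd=2 wr=0: RD_PORT; after: ALU=0 MUL=0 MEM=1 BR=1, R=1, W=1
[5] MEM needs rd=2 wr=0: RD_PORT; after: ALU=0 MUL=0 MEM=1 BR=1, R=1, W=1
[6] MEM needs rd=1 wr=1: ok; after: ALU=0 MUL=0 MEM=0 BR=1, R=0, W=0

reason(slot 4) = RD_PORT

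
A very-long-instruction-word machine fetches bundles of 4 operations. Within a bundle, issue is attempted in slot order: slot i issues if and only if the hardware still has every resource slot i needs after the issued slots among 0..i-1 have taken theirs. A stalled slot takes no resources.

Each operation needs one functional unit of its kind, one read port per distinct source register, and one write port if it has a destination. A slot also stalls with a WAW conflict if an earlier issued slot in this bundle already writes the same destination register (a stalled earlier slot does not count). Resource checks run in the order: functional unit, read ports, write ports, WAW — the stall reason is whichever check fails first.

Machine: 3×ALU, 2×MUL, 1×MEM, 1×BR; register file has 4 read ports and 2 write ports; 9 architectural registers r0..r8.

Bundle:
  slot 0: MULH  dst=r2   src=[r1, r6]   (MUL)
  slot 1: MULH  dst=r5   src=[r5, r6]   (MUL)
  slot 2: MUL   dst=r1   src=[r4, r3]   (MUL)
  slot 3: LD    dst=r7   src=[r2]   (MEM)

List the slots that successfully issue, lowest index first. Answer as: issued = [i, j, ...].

(0) want 1×MUL +2rd +1wr — yes → AL3|MU1|ME1|BR1|rd2|wr1
(1) want 1×MUL +2rd +1wr — yes → AL3|MU0|ME1|BR1|rd0|wr0
(2) want 1×MUL +2rd +1wr — FU → AL3|MU0|ME1|BR1|rd0|wr0
(3) want 1×MEM +1rd +1wr — RD_PORT → AL3|MU0|ME1|BR1|rd0|wr0

issued = [0, 1]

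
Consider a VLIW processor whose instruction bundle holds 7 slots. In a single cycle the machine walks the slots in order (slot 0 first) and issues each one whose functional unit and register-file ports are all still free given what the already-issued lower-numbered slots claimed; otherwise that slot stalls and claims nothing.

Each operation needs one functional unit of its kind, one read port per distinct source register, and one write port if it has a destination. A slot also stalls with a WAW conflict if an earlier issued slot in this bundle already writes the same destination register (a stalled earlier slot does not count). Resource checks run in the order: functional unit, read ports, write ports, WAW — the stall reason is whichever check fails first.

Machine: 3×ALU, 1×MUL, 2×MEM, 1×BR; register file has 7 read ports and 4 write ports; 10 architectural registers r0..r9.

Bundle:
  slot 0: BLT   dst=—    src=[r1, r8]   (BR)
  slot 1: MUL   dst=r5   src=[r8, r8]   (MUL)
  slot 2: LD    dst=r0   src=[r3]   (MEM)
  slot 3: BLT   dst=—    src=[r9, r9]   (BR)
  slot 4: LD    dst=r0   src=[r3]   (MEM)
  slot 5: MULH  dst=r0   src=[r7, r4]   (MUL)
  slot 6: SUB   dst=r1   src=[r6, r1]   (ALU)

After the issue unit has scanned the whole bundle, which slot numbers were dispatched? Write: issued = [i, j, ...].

[0] BR needs rd=2 wr=0: ok; after: ALU=3 MUL=1 MEM=2 BR=0, R=5, W=4
[1] MUL needs rd=1 wr=1: ok; after: ALU=3 MUL=0 MEM=2 BR=0, R=4, W=3
[2] MEM needs rd=1 wr=1: ok; after: ALU=3 MUL=0 MEM=1 BR=0, R=3, W=2
[3] BR needs rd=1 wr=0: FU; after: ALU=3 MUL=0 MEM=1 BR=0, R=3, W=2
[4] MEM needs rd=1 wr=1: WAW; after: ALU=3 MUL=0 MEM=1 BR=0, R=3, W=2
[5] MUL needs rd=2 wr=1: FU; after: ALU=3 MUL=0 MEM=1 BR=0, R=3, W=2
[6] ALU needs rd=2 wr=1: ok; after: ALU=2 MUL=0 MEM=1 BR=0, R=1, W=1

issued = [0, 1, 2, 6]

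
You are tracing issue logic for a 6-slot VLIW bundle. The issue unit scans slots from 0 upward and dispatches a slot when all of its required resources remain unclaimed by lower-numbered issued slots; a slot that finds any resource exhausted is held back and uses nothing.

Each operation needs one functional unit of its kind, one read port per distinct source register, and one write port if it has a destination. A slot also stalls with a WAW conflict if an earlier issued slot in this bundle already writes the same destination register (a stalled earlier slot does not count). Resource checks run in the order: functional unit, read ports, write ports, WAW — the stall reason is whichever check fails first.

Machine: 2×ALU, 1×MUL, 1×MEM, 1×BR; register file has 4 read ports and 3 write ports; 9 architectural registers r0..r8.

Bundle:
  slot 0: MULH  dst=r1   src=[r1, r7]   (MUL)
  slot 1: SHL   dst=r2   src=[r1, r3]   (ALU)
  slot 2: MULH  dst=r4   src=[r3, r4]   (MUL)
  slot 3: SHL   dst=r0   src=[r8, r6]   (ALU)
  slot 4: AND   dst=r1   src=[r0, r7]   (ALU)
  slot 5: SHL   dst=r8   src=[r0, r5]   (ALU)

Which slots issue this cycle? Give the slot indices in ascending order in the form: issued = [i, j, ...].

issued = [0, 1]

(0) want 1×MUL +2rd +1wr — yes → AL2|MU0|ME1|BR1|rd2|wr2
(1) want 1×ALU +2rd +1wr — yes → AL1|MU0|ME1|BR1|rd0|wr1
(2) want 1×MUL +2rd +1wr — FU → AL1|MU0|ME1|BR1|rd0|wr1
(3) want 1×ALU +2rd +1wr — RD_PORT → AL1|MU0|ME1|BR1|rd0|wr1
(4) want 1×ALU +2rd +1wr — RD_PORT → AL1|MU0|ME1|BR1|rd0|wr1
(5) want 1×ALU +2rd +1wr — RD_PORT → AL1|MU0|ME1|BR1|rd0|wr1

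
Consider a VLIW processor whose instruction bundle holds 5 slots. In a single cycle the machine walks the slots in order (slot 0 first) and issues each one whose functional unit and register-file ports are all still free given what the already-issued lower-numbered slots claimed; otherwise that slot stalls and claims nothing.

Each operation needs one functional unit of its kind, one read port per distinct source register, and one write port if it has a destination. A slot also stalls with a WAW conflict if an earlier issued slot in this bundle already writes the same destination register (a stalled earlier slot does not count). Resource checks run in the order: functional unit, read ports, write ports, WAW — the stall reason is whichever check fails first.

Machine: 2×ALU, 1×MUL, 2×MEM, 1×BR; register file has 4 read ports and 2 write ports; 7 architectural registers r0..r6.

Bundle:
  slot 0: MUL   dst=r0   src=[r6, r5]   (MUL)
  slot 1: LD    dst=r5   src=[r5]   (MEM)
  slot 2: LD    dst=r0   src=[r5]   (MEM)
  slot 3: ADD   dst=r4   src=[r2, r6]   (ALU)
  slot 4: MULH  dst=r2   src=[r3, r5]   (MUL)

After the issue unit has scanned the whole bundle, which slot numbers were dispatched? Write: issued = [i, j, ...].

issued = [0, 1]

(0) want 1×MUL +2rd +1wr — yes → AL2|MU0|ME2|BR1|rd2|wr1
(1) want 1×MEM +1rd +1wr — yes → AL2|MU0|ME1|BR1|rd1|wr0
(2) want 1×MEM +1rd +1wr — WR_PORT → AL2|MU0|ME1|BR1|rd1|wr0
(3) want 1×ALU +2rd +1wr — RD_PORT → AL2|MU0|ME1|BR1|rd1|wr0
(4) want 1×MUL +2rd +1wr — FU → AL2|MU0|ME1|BR1|rd1|wr0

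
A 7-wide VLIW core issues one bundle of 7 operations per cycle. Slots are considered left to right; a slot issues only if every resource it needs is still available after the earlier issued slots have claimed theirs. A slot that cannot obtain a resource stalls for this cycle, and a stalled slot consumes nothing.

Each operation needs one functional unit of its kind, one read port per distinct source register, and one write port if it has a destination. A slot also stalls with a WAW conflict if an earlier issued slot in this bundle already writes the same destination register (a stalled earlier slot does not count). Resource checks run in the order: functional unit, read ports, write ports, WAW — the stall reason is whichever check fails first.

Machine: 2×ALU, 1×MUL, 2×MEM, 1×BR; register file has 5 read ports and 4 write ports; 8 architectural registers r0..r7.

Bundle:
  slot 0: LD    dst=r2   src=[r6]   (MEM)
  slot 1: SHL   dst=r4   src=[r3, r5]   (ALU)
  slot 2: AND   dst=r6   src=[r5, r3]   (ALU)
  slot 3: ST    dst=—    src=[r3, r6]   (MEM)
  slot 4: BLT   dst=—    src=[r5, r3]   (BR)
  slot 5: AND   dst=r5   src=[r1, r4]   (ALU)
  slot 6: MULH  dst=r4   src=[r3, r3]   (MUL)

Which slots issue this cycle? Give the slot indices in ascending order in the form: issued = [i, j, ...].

  0. MEM→r2 ⇒ go  {2A/1Mu/1Ld/1B | 4r 3w}
  1. ALU→r4 ⇒ go  {1A/1Mu/1Ld/1B | 2r 2w}
  2. ALU→r6 ⇒ go  {0A/1Mu/1Ld/1B | 0r 1w}
  3. MEM ⇒ no(RD_PORT)  {0A/1Mu/1Ld/1B | 0r 1w}
  4. BR ⇒ no(RD_PORT)  {0A/1Mu/1Ld/1B | 0r 1w}
  5. ALU→r5 ⇒ no(FU)  {0A/1Mu/1Ld/1B | 0r 1w}
  6. MUL→r4 ⇒ no(RD_PORT)  {0A/1Mu/1Ld/1B | 0r 1w}

issued = [0, 1, 2]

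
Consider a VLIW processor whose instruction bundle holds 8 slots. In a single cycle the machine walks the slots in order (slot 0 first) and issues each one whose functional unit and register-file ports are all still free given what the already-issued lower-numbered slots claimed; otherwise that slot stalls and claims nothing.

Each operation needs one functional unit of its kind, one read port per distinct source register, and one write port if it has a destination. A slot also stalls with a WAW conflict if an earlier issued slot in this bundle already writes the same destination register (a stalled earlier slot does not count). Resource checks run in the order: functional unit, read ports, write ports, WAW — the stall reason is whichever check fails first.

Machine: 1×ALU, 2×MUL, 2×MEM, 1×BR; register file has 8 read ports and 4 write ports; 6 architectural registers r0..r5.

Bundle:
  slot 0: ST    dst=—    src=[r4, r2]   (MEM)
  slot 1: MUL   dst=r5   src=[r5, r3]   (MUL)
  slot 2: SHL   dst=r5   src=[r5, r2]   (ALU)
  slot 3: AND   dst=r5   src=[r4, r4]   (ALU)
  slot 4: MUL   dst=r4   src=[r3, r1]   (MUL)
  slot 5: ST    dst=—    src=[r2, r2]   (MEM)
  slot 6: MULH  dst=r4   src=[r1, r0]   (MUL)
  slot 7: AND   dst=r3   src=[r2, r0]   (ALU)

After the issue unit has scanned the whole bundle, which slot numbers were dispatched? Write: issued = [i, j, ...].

issued = [0, 1, 4, 5]

#0 MEM src=r4,r2 dispatched  <A:1 Mu:2 Ld:1 B:1 rd:6 wr:4>
#1 MUL src=r5,r3 dispatched  <A:1 Mu:1 Ld:1 B:1 rd:4 wr:3>
#2 ALU src=r5,r2 held:WAW  <A:1 Mu:1 Ld:1 B:1 rd:4 wr:3>
#3 ALU src=r4,r4 held:WAW  <A:1 Mu:1 Ld:1 B:1 rd:4 wr:3>
#4 MUL src=r3,r1 dispatched  <A:1 Mu:0 Ld:1 B:1 rd:2 wr:2>
#5 MEM src=r2,r2 dispatched  <A:1 Mu:0 Ld:0 B:1 rd:1 wr:2>
#6 MUL src=r1,r0 held:FU  <A:1 Mu:0 Ld:0 B:1 rd:1 wr:2>
#7 ALU src=r2,r0 held:RD_PORT  <A:1 Mu:0 Ld:0 B:1 rd:1 wr:2>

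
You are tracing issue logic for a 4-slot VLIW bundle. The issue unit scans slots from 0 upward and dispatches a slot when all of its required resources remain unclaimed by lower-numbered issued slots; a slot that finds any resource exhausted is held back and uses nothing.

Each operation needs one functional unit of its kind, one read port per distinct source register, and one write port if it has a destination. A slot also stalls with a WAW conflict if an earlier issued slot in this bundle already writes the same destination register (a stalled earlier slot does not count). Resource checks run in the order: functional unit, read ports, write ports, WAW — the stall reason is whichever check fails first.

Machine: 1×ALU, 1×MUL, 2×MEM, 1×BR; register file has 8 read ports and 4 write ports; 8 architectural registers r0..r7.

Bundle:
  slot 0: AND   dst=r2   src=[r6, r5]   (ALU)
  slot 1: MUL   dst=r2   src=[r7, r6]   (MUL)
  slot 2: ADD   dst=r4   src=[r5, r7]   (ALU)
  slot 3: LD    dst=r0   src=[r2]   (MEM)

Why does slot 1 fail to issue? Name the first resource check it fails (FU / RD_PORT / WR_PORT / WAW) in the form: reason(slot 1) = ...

reason(slot 1) = WAW

(0) want 1×ALU +2rd +1wr — yes → AL0|MU1|ME2|BR1|rd6|wr3
(1) want 1×MUL +2rd +1wr — WAW → AL0|MU1|ME2|BR1|rd6|wr3
(2) want 1×ALU +2rd +1wr — FU → AL0|MU1|ME2|BR1|rd6|wr3
(3) want 1×MEM +1rd +1wr — yes → AL0|MU1|ME1|BR1|rd5|wr2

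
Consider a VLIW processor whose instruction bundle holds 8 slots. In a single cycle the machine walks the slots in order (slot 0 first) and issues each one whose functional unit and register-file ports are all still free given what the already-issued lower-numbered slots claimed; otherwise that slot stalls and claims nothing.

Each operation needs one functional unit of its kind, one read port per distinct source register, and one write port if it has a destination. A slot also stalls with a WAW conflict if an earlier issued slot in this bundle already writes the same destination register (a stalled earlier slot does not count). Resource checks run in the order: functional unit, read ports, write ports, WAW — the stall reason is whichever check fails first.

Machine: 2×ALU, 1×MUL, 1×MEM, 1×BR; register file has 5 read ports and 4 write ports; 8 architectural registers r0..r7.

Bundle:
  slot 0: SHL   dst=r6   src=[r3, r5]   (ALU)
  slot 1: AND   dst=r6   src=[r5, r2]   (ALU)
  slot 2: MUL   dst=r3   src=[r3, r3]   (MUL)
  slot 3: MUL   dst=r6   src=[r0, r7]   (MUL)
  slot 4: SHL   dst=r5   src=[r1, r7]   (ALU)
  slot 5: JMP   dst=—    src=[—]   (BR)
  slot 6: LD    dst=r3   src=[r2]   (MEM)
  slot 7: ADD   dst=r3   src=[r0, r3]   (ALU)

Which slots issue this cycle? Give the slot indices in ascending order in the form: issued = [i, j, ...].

#0 ALU src=r3,r5 dispatched  <A:1 Mu:1 Ld:1 B:1 rd:3 wr:3>
#1 ALU src=r5,r2 held:WAW  <A:1 Mu:1 Ld:1 B:1 rd:3 wr:3>
#2 MUL src=r3,r3 dispatched  <A:1 Mu:0 Ld:1 B:1 rd:2 wr:2>
#3 MUL src=r0,r7 held:FU  <A:1 Mu:0 Ld:1 B:1 rd:2 wr:2>
#4 ALU src=r1,r7 dispatched  <A:0 Mu:0 Ld:1 B:1 rd:0 wr:1>
#5 BR src=- dispatched  <A:0 Mu:0 Ld:1 B:0 rd:0 wr:1>
#6 MEM src=r2 held:RD_PORT  <A:0 Mu:0 Ld:1 B:0 rd:0 wr:1>
#7 ALU src=r0,r3 held:FU  <A:0 Mu:0 Ld:1 B:0 rd:0 wr:1>

issued = [0, 2, 4, 5]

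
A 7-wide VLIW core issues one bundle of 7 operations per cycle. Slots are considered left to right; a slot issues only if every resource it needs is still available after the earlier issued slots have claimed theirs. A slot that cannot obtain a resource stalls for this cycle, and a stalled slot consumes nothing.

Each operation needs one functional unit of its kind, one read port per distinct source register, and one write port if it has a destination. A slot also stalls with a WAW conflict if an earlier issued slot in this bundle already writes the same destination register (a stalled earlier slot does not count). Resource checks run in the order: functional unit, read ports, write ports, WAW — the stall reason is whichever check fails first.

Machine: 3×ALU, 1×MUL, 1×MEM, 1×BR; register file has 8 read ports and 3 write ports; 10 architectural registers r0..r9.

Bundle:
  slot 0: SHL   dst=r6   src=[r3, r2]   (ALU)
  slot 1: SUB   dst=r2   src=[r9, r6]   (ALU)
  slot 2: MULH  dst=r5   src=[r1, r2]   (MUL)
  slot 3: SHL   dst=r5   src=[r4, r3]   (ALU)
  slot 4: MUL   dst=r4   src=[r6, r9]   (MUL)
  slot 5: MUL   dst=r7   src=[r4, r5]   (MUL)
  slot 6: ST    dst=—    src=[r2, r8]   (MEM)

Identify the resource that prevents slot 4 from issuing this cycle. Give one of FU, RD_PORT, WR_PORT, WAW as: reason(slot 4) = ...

reason(slot 4) = FU

[0] ALU needs rd=2 wr=1: ok; after: ALU=2 MUL=1 MEM=1 BR=1, R=6, W=2
[1] ALU needs rd=2 wr=1: ok; after: ALU=1 MUL=1 MEM=1 BR=1, R=4, W=1
[2] MUL needs rd=2 wr=1: ok; after: ALU=1 MUL=0 MEM=1 BR=1, R=2, W=0
[3] ALU needs rd=2 wr=1: WR_PORT; after: ALU=1 MUL=0 MEM=1 BR=1, R=2, W=0
[4] MUL needs rd=2 wr=1: FU; after: ALU=1 MUL=0 MEM=1 BR=1, R=2, W=0
[5] MUL needs rd=2 wr=1: FU; after: ALU=1 MUL=0 MEM=1 BR=1, R=2, W=0
[6] MEM needs rd=2 wr=0: ok; after: ALU=1 MUL=0 MEM=0 BR=1, R=0, W=0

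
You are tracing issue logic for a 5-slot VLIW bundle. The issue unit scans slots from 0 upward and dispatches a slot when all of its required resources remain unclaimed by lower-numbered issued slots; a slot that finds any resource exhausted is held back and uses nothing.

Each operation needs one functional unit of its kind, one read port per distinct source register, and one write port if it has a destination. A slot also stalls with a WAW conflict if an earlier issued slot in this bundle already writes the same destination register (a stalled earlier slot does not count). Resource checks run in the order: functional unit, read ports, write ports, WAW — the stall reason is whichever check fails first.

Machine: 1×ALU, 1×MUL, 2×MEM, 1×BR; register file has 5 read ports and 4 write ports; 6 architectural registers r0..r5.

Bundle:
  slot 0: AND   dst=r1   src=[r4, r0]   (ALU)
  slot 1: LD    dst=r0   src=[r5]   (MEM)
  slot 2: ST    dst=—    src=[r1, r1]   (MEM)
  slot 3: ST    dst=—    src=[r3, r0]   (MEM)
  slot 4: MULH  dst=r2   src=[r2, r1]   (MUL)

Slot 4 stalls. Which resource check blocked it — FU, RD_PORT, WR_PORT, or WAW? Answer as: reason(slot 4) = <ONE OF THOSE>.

slot 0 (ALU): ISSUE — free A0,Mu1,Ld2,B1 rp3 wp3
slot 1 (MEM): ISSUE — free A0,Mu1,Ld1,B1 rp2 wp2
slot 2 (MEM): ISSUE — free A0,Mu1,Ld0,B1 rp1 wp2
slot 3 (MEM): stall FU — free A0,Mu1,Ld0,B1 rp1 wp2
slot 4 (MUL): stall RD_PORT — free A0,Mu1,Ld0,B1 rp1 wp2

reason(slot 4) = RD_PORT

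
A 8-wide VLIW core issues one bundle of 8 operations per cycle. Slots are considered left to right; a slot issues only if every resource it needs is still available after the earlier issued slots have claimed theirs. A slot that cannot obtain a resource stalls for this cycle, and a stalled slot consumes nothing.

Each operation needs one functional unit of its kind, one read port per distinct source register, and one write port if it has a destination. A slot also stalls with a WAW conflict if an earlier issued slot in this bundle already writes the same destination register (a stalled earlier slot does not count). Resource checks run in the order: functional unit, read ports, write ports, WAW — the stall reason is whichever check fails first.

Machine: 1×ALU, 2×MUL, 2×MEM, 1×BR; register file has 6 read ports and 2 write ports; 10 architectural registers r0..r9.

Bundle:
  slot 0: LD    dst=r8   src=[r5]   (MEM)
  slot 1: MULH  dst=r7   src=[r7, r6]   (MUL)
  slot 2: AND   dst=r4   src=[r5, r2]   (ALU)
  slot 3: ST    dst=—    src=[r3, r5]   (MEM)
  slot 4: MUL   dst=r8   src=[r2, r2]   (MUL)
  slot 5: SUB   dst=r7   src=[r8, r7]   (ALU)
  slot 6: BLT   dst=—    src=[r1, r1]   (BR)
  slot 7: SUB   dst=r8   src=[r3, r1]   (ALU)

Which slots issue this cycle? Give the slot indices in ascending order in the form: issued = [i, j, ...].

  0. MEM→r8 ⇒ go  {1A/2Mu/1Ld/1B | 5r 1w}
  1. MUL→r7 ⇒ go  {1A/1Mu/1Ld/1B | 3r 0w}
  2. ALU→r4 ⇒ no(WR_PORT)  {1A/1Mu/1Ld/1B | 3r 0w}
  3. MEM ⇒ go  {1A/1Mu/0Ld/1B | 1r 0w}
  4. MUL→r8 ⇒ no(WR_PORT)  {1A/1Mu/0Ld/1B | 1r 0w}
  5. ALU→r7 ⇒ no(RD_PORT)  {1A/1Mu/0Ld/1B | 1r 0w}
  6. BR ⇒ go  {1A/1Mu/0Ld/0B | 0r 0w}
  7. ALU→r8 ⇒ no(RD_PORT)  {1A/1Mu/0Ld/0B | 0r 0w}

issued = [0, 1, 3, 6]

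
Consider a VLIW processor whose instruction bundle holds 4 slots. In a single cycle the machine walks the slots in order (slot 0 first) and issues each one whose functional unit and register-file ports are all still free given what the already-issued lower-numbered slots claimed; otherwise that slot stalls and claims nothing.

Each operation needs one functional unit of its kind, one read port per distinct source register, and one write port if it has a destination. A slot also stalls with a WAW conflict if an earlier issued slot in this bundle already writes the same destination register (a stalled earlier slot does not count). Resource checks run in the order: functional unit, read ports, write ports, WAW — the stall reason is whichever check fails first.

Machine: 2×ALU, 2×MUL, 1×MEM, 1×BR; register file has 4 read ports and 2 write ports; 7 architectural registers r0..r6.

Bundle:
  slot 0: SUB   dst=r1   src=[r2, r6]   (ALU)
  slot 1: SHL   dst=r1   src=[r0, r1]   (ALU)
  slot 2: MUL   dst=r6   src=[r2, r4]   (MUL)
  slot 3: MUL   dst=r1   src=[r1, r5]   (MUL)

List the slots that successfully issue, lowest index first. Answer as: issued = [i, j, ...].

(0) want 1×ALU +2rd +1wr — yes → AL1|MU2|ME1|BR1|rd2|wr1
(1) want 1×ALU +2rd +1wr — WAW → AL1|MU2|ME1|BR1|rd2|wr1
(2) want 1×MUL +2rd +1wr — yes → AL1|MU1|ME1|BR1|rd0|wr0
(3) want 1×MUL +2rd +1wr — RD_PORT → AL1|MU1|ME1|BR1|rd0|wr0

issued = [0, 2]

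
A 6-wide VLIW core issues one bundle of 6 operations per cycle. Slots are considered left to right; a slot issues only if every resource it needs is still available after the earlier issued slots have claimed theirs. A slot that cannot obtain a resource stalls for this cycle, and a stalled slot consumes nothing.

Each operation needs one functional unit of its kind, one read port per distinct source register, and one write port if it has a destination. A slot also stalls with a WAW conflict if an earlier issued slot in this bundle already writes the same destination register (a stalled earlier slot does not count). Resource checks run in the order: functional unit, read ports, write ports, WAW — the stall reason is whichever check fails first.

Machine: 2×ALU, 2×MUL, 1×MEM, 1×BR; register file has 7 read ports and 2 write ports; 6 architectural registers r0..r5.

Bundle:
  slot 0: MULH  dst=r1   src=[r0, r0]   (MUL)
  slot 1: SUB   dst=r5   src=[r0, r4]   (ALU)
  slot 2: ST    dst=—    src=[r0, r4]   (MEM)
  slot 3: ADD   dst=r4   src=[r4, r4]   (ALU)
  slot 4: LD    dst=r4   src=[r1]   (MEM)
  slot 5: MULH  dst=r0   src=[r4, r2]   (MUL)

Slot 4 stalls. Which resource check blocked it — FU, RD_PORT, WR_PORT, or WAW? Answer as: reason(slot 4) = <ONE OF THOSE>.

reason(slot 4) = FU

(0) want 1×MUL +1rd +1wr — yes → AL2|MU1|ME1|BR1|rd6|wr1
(1) want 1×ALU +2rd +1wr — yes → AL1|MU1|ME1|BR1|rd4|wr0
(2) want 1×MEM +2rd +0wr — yes → AL1|MU1|ME0|BR1|rd2|wr0
(3) want 1×ALU +1rd +1wr — WR_PORT → AL1|MU1|ME0|BR1|rd2|wr0
(4) want 1×MEM +1rd +1wr — FU → AL1|MU1|ME0|BR1|rd2|wr0
(5) want 1×MUL +2rd +1wr — WR_PORT → AL1|MU1|ME0|BR1|rd2|wr0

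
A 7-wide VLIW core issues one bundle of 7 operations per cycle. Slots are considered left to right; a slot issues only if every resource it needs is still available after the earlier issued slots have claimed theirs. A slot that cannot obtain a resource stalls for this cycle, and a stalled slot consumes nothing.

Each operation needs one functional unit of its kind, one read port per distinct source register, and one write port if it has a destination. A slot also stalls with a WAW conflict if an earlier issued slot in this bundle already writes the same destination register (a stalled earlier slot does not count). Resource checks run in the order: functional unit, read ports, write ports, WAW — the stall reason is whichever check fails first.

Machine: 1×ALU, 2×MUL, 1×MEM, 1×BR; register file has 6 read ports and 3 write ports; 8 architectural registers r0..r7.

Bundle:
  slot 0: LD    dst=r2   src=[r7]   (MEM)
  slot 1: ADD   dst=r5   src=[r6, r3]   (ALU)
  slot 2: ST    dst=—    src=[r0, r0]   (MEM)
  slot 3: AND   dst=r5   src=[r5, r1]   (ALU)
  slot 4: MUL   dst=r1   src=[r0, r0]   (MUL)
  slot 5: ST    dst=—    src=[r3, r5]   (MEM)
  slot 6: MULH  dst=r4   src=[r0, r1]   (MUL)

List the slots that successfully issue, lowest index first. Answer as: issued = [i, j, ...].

[0] MEM needs rd=1 wr=1: ok; after: ALU=1 MUL=2 MEM=0 BR=1, R=5, W=2
[1] ALU needs rd=2 wr=1: ok; after: ALU=0 MUL=2 MEM=0 BR=1, R=3, W=1
[2] MEM needs rd=1 wr=0: FU; after: ALU=0 MUL=2 MEM=0 BR=1, R=3, W=1
[3] ALU needs rd=2 wr=1: FU; after: ALU=0 MUL=2 MEM=0 BR=1, R=3, W=1
[4] MUL needs rd=1 wr=1: ok; after: ALU=0 MUL=1 MEM=0 BR=1, R=2, W=0
[5] MEM needs rd=2 wr=0: FU; after: ALU=0 MUL=1 MEM=0 BR=1, R=2, W=0
[6] MUL needs rd=2 wr=1: WR_PORT; after: ALU=0 MUL=1 MEM=0 BR=1, R=2, W=0

issued = [0, 1, 4]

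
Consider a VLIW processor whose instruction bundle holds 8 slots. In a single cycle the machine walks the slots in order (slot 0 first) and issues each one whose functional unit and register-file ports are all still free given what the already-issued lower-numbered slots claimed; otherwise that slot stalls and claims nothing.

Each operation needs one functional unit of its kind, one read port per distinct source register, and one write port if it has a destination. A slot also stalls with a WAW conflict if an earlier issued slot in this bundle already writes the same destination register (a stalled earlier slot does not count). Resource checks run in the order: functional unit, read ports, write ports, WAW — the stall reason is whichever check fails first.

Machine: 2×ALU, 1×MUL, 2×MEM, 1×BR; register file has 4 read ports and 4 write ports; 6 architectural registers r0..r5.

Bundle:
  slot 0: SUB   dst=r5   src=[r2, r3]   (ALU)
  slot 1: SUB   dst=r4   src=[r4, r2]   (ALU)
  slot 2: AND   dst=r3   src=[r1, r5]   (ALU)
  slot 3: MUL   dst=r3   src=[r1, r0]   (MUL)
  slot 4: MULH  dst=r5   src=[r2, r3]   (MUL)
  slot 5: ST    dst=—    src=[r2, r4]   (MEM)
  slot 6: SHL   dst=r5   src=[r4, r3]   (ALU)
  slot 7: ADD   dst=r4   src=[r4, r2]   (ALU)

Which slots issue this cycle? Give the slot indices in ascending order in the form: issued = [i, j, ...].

issued = [0, 1]

#0 ALU src=r2,r3 dispatched  <A:1 Mu:1 Ld:2 B:1 rd:2 wr:3>
#1 ALU src=r4,r2 dispatched  <A:0 Mu:1 Ld:2 B:1 rd:0 wr:2>
#2 ALU src=r1,r5 held:FU  <A:0 Mu:1 Ld:2 B:1 rd:0 wr:2>
#3 MUL src=r1,r0 held:RD_PORT  <A:0 Mu:1 Ld:2 B:1 rd:0 wr:2>
#4 MUL src=r2,r3 held:RD_PORT  <A:0 Mu:1 Ld:2 B:1 rd:0 wr:2>
#5 MEM src=r2,r4 held:RD_PORT  <A:0 Mu:1 Ld:2 B:1 rd:0 wr:2>
#6 ALU src=r4,r3 held:FU  <A:0 Mu:1 Ld:2 B:1 rd:0 wr:2>
#7 ALU src=r4,r2 held:FU  <A:0 Mu:1 Ld:2 B:1 rd:0 wr:2>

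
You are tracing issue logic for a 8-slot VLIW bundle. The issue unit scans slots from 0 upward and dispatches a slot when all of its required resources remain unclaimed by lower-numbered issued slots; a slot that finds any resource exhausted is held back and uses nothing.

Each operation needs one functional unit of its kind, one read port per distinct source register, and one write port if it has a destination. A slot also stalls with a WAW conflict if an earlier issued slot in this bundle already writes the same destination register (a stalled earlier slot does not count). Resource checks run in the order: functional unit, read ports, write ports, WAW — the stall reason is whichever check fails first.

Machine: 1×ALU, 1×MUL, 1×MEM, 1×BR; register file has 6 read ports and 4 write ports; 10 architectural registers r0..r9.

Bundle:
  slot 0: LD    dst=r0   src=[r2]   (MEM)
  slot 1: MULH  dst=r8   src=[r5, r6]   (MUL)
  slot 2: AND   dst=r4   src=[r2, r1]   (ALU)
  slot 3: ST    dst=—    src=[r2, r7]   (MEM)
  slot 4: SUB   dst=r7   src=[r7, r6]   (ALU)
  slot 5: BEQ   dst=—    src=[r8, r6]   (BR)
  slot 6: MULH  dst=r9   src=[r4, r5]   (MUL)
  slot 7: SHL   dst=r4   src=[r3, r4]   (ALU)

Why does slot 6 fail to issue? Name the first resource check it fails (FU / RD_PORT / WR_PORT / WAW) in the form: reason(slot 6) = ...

#0 MEM src=r2 dispatched  <A:1 Mu:1 Ld:0 B:1 rd:5 wr:3>
#1 MUL src=r5,r6 dispatched  <A:1 Mu:0 Ld:0 B:1 rd:3 wr:2>
#2 ALU src=r2,r1 dispatched  <A:0 Mu:0 Ld:0 B:1 rd:1 wr:1>
#3 MEM src=r2,r7 held:FU  <A:0 Mu:0 Ld:0 B:1 rd:1 wr:1>
#4 ALU src=r7,r6 held:FU  <A:0 Mu:0 Ld:0 B:1 rd:1 wr:1>
#5 BR src=r8,r6 held:RD_PORT  <A:0 Mu:0 Ld:0 B:1 rd:1 wr:1>
#6 MUL src=r4,r5 held:FU  <A:0 Mu:0 Ld:0 B:1 rd:1 wr:1>
#7 ALU src=r3,r4 held:FU  <A:0 Mu:0 Ld:0 B:1 rd:1 wr:1>

reason(slot 6) = FU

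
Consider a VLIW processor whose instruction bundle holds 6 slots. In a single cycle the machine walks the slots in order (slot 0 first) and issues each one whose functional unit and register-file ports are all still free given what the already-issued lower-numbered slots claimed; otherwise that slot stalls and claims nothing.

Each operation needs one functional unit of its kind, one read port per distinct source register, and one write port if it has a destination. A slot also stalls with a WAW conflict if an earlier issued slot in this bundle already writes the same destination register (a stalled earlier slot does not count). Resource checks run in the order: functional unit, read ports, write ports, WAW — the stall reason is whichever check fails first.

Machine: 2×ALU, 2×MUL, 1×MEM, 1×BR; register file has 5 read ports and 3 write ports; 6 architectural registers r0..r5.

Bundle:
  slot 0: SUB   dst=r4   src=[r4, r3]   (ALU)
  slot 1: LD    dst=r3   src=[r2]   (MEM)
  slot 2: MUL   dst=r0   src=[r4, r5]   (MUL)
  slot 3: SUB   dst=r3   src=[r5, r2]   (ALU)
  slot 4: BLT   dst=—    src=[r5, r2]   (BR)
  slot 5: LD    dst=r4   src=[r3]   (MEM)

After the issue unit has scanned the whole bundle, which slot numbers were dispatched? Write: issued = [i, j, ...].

(0) want 1×ALU +2rd +1wr — yes → AL1|MU2|ME1|BR1|rd3|wr2
(1) want 1×MEM +1rd +1wr — yes → AL1|MU2|ME0|BR1|rd2|wr1
(2) want 1×MUL +2rd +1wr — yes → AL1|MU1|ME0|BR1|rd0|wr0
(3) want 1×ALU +2rd +1wr — RD_PORT → AL1|MU1|ME0|BR1|rd0|wr0
(4) want 1×BR +2rd +0wr — RD_PORT → AL1|MU1|ME0|BR1|rd0|wr0
(5) want 1×MEM +1rd +1wr — FU → AL1|MU1|ME0|BR1|rd0|wr0

issued = [0, 1, 2]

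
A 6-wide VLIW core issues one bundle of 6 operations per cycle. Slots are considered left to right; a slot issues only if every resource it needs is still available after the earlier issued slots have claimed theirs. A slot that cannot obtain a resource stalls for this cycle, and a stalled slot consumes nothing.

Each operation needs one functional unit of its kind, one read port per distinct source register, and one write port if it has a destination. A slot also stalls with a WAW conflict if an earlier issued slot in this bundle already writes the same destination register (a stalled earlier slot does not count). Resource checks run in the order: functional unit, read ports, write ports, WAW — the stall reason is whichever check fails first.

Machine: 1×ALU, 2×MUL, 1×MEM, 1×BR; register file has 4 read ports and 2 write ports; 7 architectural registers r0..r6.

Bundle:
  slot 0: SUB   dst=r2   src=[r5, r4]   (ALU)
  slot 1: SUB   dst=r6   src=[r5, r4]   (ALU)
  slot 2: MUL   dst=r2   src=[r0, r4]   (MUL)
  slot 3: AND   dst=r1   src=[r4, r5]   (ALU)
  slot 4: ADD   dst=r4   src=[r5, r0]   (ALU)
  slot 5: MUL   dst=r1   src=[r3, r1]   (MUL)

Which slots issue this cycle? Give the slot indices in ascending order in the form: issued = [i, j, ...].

[0] ALU needs rd=2 wr=1: ok; after: ALU=0 MUL=2 MEM=1 BR=1, R=2, W=1
[1] ALU needs rd=2 wr=1: FU; after: ALU=0 MUL=2 MEM=1 BR=1, R=2, W=1
[2] MUL needs rd=2 wr=1: WAW; after: ALU=0 MUL=2 MEM=1 BR=1, R=2, W=1
[3] ALU needs rd=2 wr=1: FU; after: ALU=0 MUL=2 MEM=1 BR=1, R=2, W=1
[4] ALU needs rd=2 wr=1: FU; after: ALU=0 MUL=2 MEM=1 BR=1, R=2, W=1
[5] MUL needs rd=2 wr=1: ok; after: ALU=0 MUL=1 MEM=1 BR=1, R=0, W=0

issued = [0, 5]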